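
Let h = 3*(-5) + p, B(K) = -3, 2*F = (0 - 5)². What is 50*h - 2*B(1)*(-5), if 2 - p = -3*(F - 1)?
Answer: 1045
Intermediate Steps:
F = 25/2 (F = (0 - 5)²/2 = (½)*(-5)² = (½)*25 = 25/2 ≈ 12.500)
p = 73/2 (p = 2 - (-3)*(25/2 - 1) = 2 - (-3)*23/2 = 2 - 1*(-69/2) = 2 + 69/2 = 73/2 ≈ 36.500)
h = 43/2 (h = 3*(-5) + 73/2 = -15 + 73/2 = 43/2 ≈ 21.500)
50*h - 2*B(1)*(-5) = 50*(43/2) - 2*(-3)*(-5) = 1075 + 6*(-5) = 1075 - 30 = 1045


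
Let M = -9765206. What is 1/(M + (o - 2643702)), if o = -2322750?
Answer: -1/14731658 ≈ -6.7881e-8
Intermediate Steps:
1/(M + (o - 2643702)) = 1/(-9765206 + (-2322750 - 2643702)) = 1/(-9765206 - 4966452) = 1/(-14731658) = -1/14731658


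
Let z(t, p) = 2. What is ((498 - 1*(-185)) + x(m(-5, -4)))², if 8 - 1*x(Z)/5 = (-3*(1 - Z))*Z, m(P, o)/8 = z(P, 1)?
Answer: 8277129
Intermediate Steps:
m(P, o) = 16 (m(P, o) = 8*2 = 16)
x(Z) = 40 - 5*Z*(-3 + 3*Z) (x(Z) = 40 - 5*(-3*(1 - Z))*Z = 40 - 5*(-3 + 3*Z)*Z = 40 - 5*Z*(-3 + 3*Z))
((498 - 1*(-185)) + x(m(-5, -4)))² = ((498 - 1*(-185)) + (40 - 15*16² + 15*16))² = ((498 + 185) + (40 - 15*256 + 240))² = (683 + (40 - 3840 + 240))² = (683 - 3560)² = (-2877)² = 8277129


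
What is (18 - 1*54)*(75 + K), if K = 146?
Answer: -7956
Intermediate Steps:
(18 - 1*54)*(75 + K) = (18 - 1*54)*(75 + 146) = (18 - 54)*221 = -36*221 = -7956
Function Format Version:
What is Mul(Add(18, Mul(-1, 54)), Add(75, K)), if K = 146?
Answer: -7956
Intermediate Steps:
Mul(Add(18, Mul(-1, 54)), Add(75, K)) = Mul(Add(18, Mul(-1, 54)), Add(75, 146)) = Mul(Add(18, -54), 221) = Mul(-36, 221) = -7956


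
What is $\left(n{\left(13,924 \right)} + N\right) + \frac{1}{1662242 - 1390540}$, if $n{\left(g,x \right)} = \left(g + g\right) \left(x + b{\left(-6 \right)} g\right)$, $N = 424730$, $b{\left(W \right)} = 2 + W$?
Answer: $\frac{121560018205}{271702} \approx 4.474 \cdot 10^{5}$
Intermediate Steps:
$n{\left(g,x \right)} = 2 g \left(x - 4 g\right)$ ($n{\left(g,x \right)} = \left(g + g\right) \left(x + \left(2 - 6\right) g\right) = 2 g \left(x - 4 g\right)$)
$\left(n{\left(13,924 \right)} + N\right) + \frac{1}{1662242 - 1390540} = \left(2 \cdot 13 \left(924 - 52\right) + 424730\right) + \frac{1}{1662242 - 1390540} = \left(2 \cdot 13 \left(924 - 52\right) + 424730\right) + \frac{1}{271702} = \left(2 \cdot 13 \cdot 872 + 424730\right) + \frac{1}{271702} = \left(22672 + 424730\right) + \frac{1}{271702} = 447402 + \frac{1}{271702} = \frac{121560018205}{271702}$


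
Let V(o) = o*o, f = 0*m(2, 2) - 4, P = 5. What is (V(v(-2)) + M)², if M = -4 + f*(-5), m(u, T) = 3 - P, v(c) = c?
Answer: 400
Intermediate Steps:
m(u, T) = -2 (m(u, T) = 3 - 1*5 = 3 - 5 = -2)
f = -4 (f = 0*(-2) - 4 = 0 - 4 = -4)
V(o) = o²
M = 16 (M = -4 - 4*(-5) = -4 + 20 = 16)
(V(v(-2)) + M)² = ((-2)² + 16)² = (4 + 16)² = 20² = 400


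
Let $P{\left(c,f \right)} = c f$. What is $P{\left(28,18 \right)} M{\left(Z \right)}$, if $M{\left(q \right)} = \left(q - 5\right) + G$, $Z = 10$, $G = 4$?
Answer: $4536$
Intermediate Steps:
$M{\left(q \right)} = -1 + q$ ($M{\left(q \right)} = \left(q - 5\right) + 4 = \left(-5 + q\right) + 4 = -1 + q$)
$P{\left(28,18 \right)} M{\left(Z \right)} = 28 \cdot 18 \left(-1 + 10\right) = 504 \cdot 9 = 4536$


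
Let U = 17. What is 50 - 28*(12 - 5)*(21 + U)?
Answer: -7398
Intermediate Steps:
50 - 28*(12 - 5)*(21 + U) = 50 - 28*(12 - 5)*(21 + 17) = 50 - 196*38 = 50 - 28*266 = 50 - 7448 = -7398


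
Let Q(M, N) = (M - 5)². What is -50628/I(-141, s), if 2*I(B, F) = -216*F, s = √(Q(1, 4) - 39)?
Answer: -4219*I*√23/207 ≈ -97.747*I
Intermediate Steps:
Q(M, N) = (-5 + M)²
s = I*√23 (s = √((-5 + 1)² - 39) = √((-4)² - 39) = √(16 - 39) = √(-23) = I*√23 ≈ 4.7958*I)
I(B, F) = -108*F (I(B, F) = (-216*F)/2 = -108*F)
-50628/I(-141, s) = -50628*I*√23/2484 = -4219*I*√23/207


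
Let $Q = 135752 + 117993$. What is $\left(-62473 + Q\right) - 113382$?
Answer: $77890$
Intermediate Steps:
$Q = 253745$
$\left(-62473 + Q\right) - 113382 = \left(-62473 + 253745\right) - 113382 = 191272 - 113382 = 77890$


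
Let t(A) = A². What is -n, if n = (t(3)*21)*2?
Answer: -378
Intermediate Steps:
n = 378 (n = (3²*21)*2 = (9*21)*2 = 189*2 = 378)
-n = -1*378 = -378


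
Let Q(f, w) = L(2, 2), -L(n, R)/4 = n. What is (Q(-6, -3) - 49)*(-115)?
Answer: 6555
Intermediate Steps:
L(n, R) = -4*n
Q(f, w) = -8 (Q(f, w) = -4*2 = -8)
(Q(-6, -3) - 49)*(-115) = (-8 - 49)*(-115) = -57*(-115) = 6555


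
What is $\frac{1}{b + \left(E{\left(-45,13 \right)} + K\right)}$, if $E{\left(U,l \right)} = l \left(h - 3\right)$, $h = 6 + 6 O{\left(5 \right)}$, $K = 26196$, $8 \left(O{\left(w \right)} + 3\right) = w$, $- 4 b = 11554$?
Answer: $\frac{4}{92645} \approx 4.3176 \cdot 10^{-5}$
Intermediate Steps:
$b = - \frac{5777}{2}$ ($b = \left(- \frac{1}{4}\right) 11554 = - \frac{5777}{2} \approx -2888.5$)
$O{\left(w \right)} = -3 + \frac{w}{8}$
$h = - \frac{33}{4}$ ($h = 6 + 6 \left(-3 + \frac{1}{8} \cdot 5\right) = 6 + 6 \left(-3 + \frac{5}{8}\right) = 6 + 6 \left(- \frac{19}{8}\right) = 6 - \frac{57}{4} = - \frac{33}{4} \approx -8.25$)
$E{\left(U,l \right)} = - \frac{45 l}{4}$ ($E{\left(U,l \right)} = l \left(- \frac{33}{4} - 3\right) = l \left(- \frac{45}{4}\right) = - \frac{45 l}{4}$)
$\frac{1}{b + \left(E{\left(-45,13 \right)} + K\right)} = \frac{1}{- \frac{5777}{2} + \left(\left(- \frac{45}{4}\right) 13 + 26196\right)} = \frac{1}{- \frac{5777}{2} + \left(- \frac{585}{4} + 26196\right)} = \frac{1}{- \frac{5777}{2} + \frac{104199}{4}} = \frac{1}{\frac{92645}{4}} = \frac{4}{92645}$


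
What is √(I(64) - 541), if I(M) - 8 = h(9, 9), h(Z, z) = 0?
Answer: I*√533 ≈ 23.087*I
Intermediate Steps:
I(M) = 8 (I(M) = 8 + 0 = 8)
√(I(64) - 541) = √(8 - 541) = √(-533) = I*√533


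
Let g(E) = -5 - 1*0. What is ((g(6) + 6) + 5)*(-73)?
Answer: -438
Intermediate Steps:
g(E) = -5 (g(E) = -5 + 0 = -5)
((g(6) + 6) + 5)*(-73) = ((-5 + 6) + 5)*(-73) = (1 + 5)*(-73) = 6*(-73) = -438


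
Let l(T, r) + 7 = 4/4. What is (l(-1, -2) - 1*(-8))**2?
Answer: 4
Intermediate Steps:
l(T, r) = -6 (l(T, r) = -7 + 4/4 = -7 + 4*(1/4) = -7 + 1 = -6)
(l(-1, -2) - 1*(-8))**2 = (-6 - 1*(-8))**2 = (-6 + 8)**2 = 2**2 = 4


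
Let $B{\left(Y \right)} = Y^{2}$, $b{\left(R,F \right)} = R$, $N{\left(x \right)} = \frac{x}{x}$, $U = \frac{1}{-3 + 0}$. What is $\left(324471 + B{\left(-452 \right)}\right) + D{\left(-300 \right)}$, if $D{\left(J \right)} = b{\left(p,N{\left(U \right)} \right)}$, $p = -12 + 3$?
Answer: $528766$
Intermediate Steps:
$U = - \frac{1}{3}$ ($U = \frac{1}{-3} = - \frac{1}{3} \approx -0.33333$)
$p = -9$
$N{\left(x \right)} = 1$
$D{\left(J \right)} = -9$
$\left(324471 + B{\left(-452 \right)}\right) + D{\left(-300 \right)} = \left(324471 + \left(-452\right)^{2}\right) - 9 = \left(324471 + 204304\right) - 9 = 528775 - 9 = 528766$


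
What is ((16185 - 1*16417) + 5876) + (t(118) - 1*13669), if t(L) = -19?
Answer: -8044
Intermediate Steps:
((16185 - 1*16417) + 5876) + (t(118) - 1*13669) = ((16185 - 1*16417) + 5876) + (-19 - 1*13669) = ((16185 - 16417) + 5876) + (-19 - 13669) = (-232 + 5876) - 13688 = 5644 - 13688 = -8044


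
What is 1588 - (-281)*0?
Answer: 1588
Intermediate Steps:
1588 - (-281)*0 = 1588 - 1*0 = 1588 + 0 = 1588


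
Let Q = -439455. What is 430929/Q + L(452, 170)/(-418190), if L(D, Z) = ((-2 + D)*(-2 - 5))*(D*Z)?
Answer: 3539603824383/6125856215 ≈ 577.81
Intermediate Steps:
L(D, Z) = D*Z*(14 - 7*D) (L(D, Z) = ((-2 + D)*(-7))*(D*Z) = (14 - 7*D)*(D*Z) = D*Z*(14 - 7*D))
430929/Q + L(452, 170)/(-418190) = 430929/(-439455) + (7*452*170*(2 - 1*452))/(-418190) = 430929*(-1/439455) + (7*452*170*(2 - 452))*(-1/418190) = -143643/146485 + (7*452*170*(-450))*(-1/418190) = -143643/146485 - 242046000*(-1/418190) = -143643/146485 + 24204600/41819 = 3539603824383/6125856215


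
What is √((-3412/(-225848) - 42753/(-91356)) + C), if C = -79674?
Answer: 11*I*√121661395214086603547/429845206 ≈ 282.27*I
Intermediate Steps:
√((-3412/(-225848) - 42753/(-91356)) + C) = √((-3412/(-225848) - 42753/(-91356)) - 79674) = √((-3412*(-1/225848) - 42753*(-1/91356)) - 79674) = √((853/56462 + 14251/30452) - 79674) = √(415307759/859690412 - 79674) = √(-68494558577929/859690412) = 11*I*√121661395214086603547/429845206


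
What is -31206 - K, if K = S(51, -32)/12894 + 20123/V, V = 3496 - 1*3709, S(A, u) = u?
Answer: -14240895359/457737 ≈ -31112.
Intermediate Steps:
V = -213 (V = 3496 - 3709 = -213)
K = -43245463/457737 (K = -32/12894 + 20123/(-213) = -32*1/12894 + 20123*(-1/213) = -16/6447 - 20123/213 = -43245463/457737 ≈ -94.477)
-31206 - K = -31206 - 1*(-43245463/457737) = -31206 + 43245463/457737 = -14240895359/457737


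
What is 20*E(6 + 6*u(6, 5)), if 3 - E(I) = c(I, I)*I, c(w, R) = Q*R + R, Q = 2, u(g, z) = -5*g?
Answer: -1816500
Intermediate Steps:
c(w, R) = 3*R (c(w, R) = 2*R + R = 3*R)
E(I) = 3 - 3*I² (E(I) = 3 - 3*I*I = 3 - 3*I²)
20*E(6 + 6*u(6, 5)) = 20*(3 - 3*(6 + 6*(-5*6))²) = 20*(3 - 3*(6 + 6*(-30))²) = 20*(3 - 3*(6 - 180)²) = 20*(3 - 3*(-174)²) = 20*(3 - 3*30276) = 20*(3 - 90828) = 20*(-90825) = -1816500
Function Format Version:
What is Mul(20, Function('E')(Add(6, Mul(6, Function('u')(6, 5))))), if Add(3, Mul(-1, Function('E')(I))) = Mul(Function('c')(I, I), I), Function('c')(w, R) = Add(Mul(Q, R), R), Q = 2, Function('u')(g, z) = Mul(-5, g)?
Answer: -1816500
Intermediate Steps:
Function('c')(w, R) = Mul(3, R) (Function('c')(w, R) = Add(Mul(2, R), R) = Mul(3, R))
Function('E')(I) = Add(3, Mul(-3, Pow(I, 2))) (Function('E')(I) = Add(3, Mul(-1, Mul(Mul(3, I), I))) = Add(3, Mul(-1, Mul(3, Pow(I, 2)))) = Add(3, Mul(-3, Pow(I, 2))))
Mul(20, Function('E')(Add(6, Mul(6, Function('u')(6, 5))))) = Mul(20, Add(3, Mul(-3, Pow(Add(6, Mul(6, Mul(-5, 6))), 2)))) = Mul(20, Add(3, Mul(-3, Pow(Add(6, Mul(6, -30)), 2)))) = Mul(20, Add(3, Mul(-3, Pow(Add(6, -180), 2)))) = Mul(20, Add(3, Mul(-3, Pow(-174, 2)))) = Mul(20, Add(3, Mul(-3, 30276))) = Mul(20, Add(3, -90828)) = Mul(20, -90825) = -1816500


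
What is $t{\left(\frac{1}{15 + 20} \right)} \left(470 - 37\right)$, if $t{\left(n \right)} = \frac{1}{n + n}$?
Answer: $\frac{15155}{2} \approx 7577.5$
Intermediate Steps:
$t{\left(n \right)} = \frac{1}{2 n}$
$t{\left(\frac{1}{15 + 20} \right)} \left(470 - 37\right) = \frac{1}{2 \frac{1}{15 + 20}} \left(470 - 37\right) = \frac{1}{2 \cdot \frac{1}{35}} \cdot 433 = \frac{\frac{1}{\frac{1}{35}}}{2} \cdot 433 = \frac{1}{2} \cdot 35 \cdot 433 = \frac{35}{2} \cdot 433 = \frac{15155}{2}$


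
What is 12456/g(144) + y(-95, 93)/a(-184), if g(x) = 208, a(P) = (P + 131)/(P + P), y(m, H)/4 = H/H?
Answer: 120793/1378 ≈ 87.658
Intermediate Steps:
y(m, H) = 4 (y(m, H) = 4*(H/H) = 4*1 = 4)
a(P) = (131 + P)/(2*P) (a(P) = (131 + P)/((2*P)) = (131 + P)*(1/(2*P)) = (131 + P)/(2*P))
12456/g(144) + y(-95, 93)/a(-184) = 12456/208 + 4/(((½)*(131 - 184)/(-184))) = 12456*(1/208) + 4/(((½)*(-1/184)*(-53))) = 1557/26 + 4/(53/368) = 1557/26 + 4*(368/53) = 1557/26 + 1472/53 = 120793/1378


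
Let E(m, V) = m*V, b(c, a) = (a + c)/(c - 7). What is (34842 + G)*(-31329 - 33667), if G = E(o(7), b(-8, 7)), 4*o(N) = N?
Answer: -33968973223/15 ≈ -2.2646e+9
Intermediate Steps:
b(c, a) = (a + c)/(-7 + c)
o(N) = N/4
E(m, V) = V*m
G = 7/60 (G = ((7 - 8)/(-7 - 8))*((¼)*7) = (-1/(-15))*(7/4) = -1/15*(-1)*(7/4) = (1/15)*(7/4) = 7/60 ≈ 0.11667)
(34842 + G)*(-31329 - 33667) = (34842 + 7/60)*(-31329 - 33667) = (2090527/60)*(-64996) = -33968973223/15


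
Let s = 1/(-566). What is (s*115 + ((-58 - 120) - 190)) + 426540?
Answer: 241213237/566 ≈ 4.2617e+5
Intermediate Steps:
s = -1/566 ≈ -0.0017668
(s*115 + ((-58 - 120) - 190)) + 426540 = (-1/566*115 + ((-58 - 120) - 190)) + 426540 = (-115/566 + (-178 - 190)) + 426540 = (-115/566 - 368) + 426540 = -208403/566 + 426540 = 241213237/566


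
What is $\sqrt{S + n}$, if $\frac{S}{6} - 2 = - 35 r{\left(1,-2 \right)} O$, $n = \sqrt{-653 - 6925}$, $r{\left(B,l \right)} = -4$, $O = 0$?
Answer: $\sqrt{12 + 3 i \sqrt{842}} \approx 7.0666 + 6.1593 i$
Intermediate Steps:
$n = 3 i \sqrt{842}$ ($n = \sqrt{-7578} = 3 i \sqrt{842} \approx 87.052 i$)
$S = 12$ ($S = 12 + 6 \left(-35\right) \left(-4\right) 0 = 12 + 6 \cdot 140 \cdot 0 = 12 + 6 \cdot 0 = 12 + 0 = 12$)
$\sqrt{S + n} = \sqrt{12 + 3 i \sqrt{842}}$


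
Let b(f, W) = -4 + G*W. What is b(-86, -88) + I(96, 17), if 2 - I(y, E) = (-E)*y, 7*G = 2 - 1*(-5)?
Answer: 1542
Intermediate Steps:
G = 1 (G = (2 - 1*(-5))/7 = (2 + 5)/7 = (⅐)*7 = 1)
I(y, E) = 2 + E*y (I(y, E) = 2 - (-E)*y = 2 - (-1)*E*y = 2 + E*y)
b(f, W) = -4 + W (b(f, W) = -4 + 1*W = -4 + W)
b(-86, -88) + I(96, 17) = (-4 - 88) + (2 + 17*96) = -92 + (2 + 1632) = -92 + 1634 = 1542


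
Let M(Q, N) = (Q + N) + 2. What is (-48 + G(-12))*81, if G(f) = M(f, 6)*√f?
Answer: -3888 - 648*I*√3 ≈ -3888.0 - 1122.4*I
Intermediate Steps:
M(Q, N) = 2 + N + Q (M(Q, N) = (N + Q) + 2 = 2 + N + Q)
G(f) = √f*(8 + f) (G(f) = (2 + 6 + f)*√f = (8 + f)*√f = √f*(8 + f))
(-48 + G(-12))*81 = (-48 + √(-12)*(8 - 12))*81 = (-48 + (2*I*√3)*(-4))*81 = (-48 - 8*I*√3)*81 = -3888 - 648*I*√3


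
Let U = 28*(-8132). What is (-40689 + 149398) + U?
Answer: -118987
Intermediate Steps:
U = -227696
(-40689 + 149398) + U = (-40689 + 149398) - 227696 = 108709 - 227696 = -118987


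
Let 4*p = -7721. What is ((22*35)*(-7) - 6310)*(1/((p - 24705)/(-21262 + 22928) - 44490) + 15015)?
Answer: -52103227724156700/296587901 ≈ -1.7568e+8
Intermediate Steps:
p = -7721/4 (p = (¼)*(-7721) = -7721/4 ≈ -1930.3)
((22*35)*(-7) - 6310)*(1/((p - 24705)/(-21262 + 22928) - 44490) + 15015) = ((22*35)*(-7) - 6310)*(1/((-7721/4 - 24705)/(-21262 + 22928) - 44490) + 15015) = (770*(-7) - 6310)*(1/(-106541/4/1666 - 44490) + 15015) = (-5390 - 6310)*(1/(-106541/4*1/1666 - 44490) + 15015) = -11700*(1/(-106541/6664 - 44490) + 15015) = -11700*(1/(-296587901/6664) + 15015) = -11700*(-6664/296587901 + 15015) = -11700*4453267326851/296587901 = -52103227724156700/296587901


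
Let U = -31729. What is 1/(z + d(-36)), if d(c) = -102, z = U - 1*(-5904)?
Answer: -1/25927 ≈ -3.8570e-5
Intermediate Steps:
z = -25825 (z = -31729 - 1*(-5904) = -31729 + 5904 = -25825)
1/(z + d(-36)) = 1/(-25825 - 102) = 1/(-25927) = -1/25927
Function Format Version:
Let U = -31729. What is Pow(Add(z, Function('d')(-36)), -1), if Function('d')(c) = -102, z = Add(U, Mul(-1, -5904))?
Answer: Rational(-1, 25927) ≈ -3.8570e-5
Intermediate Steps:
z = -25825 (z = Add(-31729, Mul(-1, -5904)) = Add(-31729, 5904) = -25825)
Pow(Add(z, Function('d')(-36)), -1) = Pow(Add(-25825, -102), -1) = Pow(-25927, -1) = Rational(-1, 25927)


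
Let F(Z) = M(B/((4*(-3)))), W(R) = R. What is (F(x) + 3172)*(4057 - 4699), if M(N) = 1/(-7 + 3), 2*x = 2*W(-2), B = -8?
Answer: -4072527/2 ≈ -2.0363e+6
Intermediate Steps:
x = -2 (x = (2*(-2))/2 = (½)*(-4) = -2)
M(N) = -¼ (M(N) = 1/(-4) = -¼)
F(Z) = -¼
(F(x) + 3172)*(4057 - 4699) = (-¼ + 3172)*(4057 - 4699) = (12687/4)*(-642) = -4072527/2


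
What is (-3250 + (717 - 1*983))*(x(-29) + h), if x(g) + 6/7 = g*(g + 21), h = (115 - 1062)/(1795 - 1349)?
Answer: -1256968242/1561 ≈ -8.0523e+5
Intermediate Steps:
h = -947/446 ≈ -2.1233
x(g) = -6/7 + g*(21 + g) (x(g) = -6/7 + g*(g + 21) = -6/7 + g*(21 + g))
(-3250 + (717 - 1*983))*(x(-29) + h) = (-3250 + (717 - 1*983))*((-6/7 + (-29)² + 21*(-29)) - 947/446) = (-3250 + (717 - 983))*((-6/7 + 841 - 609) - 947/446) = (-3250 - 266)*(1618/7 - 947/446) = -3516*714999/3122 = -1256968242/1561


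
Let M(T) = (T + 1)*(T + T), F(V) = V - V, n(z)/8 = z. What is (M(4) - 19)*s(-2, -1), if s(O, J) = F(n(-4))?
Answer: 0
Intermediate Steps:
n(z) = 8*z
F(V) = 0
s(O, J) = 0
M(T) = 2*T*(1 + T) (M(T) = (1 + T)*(2*T) = 2*T*(1 + T))
(M(4) - 19)*s(-2, -1) = (2*4*(1 + 4) - 19)*0 = (2*4*5 - 19)*0 = (40 - 19)*0 = 21*0 = 0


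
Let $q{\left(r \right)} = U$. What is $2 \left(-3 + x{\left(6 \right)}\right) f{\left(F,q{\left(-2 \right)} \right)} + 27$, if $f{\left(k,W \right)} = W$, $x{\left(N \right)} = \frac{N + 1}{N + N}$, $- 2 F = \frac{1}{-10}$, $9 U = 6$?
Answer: $\frac{214}{9} \approx 23.778$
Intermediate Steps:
$U = \frac{2}{3}$ ($U = \frac{1}{9} \cdot 6 = \frac{2}{3} \approx 0.66667$)
$q{\left(r \right)} = \frac{2}{3}$
$F = \frac{1}{20}$ ($F = - \frac{1}{2 \left(-10\right)} = \left(- \frac{1}{2}\right) \left(- \frac{1}{10}\right) = \frac{1}{20} \approx 0.05$)
$x{\left(N \right)} = \frac{1 + N}{2 N}$
$2 \left(-3 + x{\left(6 \right)}\right) f{\left(F,q{\left(-2 \right)} \right)} + 27 = 2 \left(-3 + \frac{1 + 6}{2 \cdot 6}\right) \frac{2}{3} + 27 = 2 \left(-3 + \frac{1}{2} \cdot \frac{1}{6} \cdot 7\right) \frac{2}{3} + 27 = 2 \left(-3 + \frac{7}{12}\right) \frac{2}{3} + 27 = 2 \left(- \frac{29}{12}\right) \frac{2}{3} + 27 = \left(- \frac{29}{6}\right) \frac{2}{3} + 27 = - \frac{29}{9} + 27 = \frac{214}{9}$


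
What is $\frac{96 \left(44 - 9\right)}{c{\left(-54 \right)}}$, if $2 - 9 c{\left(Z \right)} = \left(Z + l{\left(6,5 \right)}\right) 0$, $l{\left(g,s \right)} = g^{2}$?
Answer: $15120$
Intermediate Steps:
$c{\left(Z \right)} = \frac{2}{9}$ ($c{\left(Z \right)} = \frac{2}{9} - \frac{\left(Z + 6^{2}\right) 0}{9} = \frac{2}{9} - \frac{\left(Z + 36\right) 0}{9} = \frac{2}{9} - \frac{\left(36 + Z\right) 0}{9} = \frac{2}{9} - 0 = \frac{2}{9} + 0 = \frac{2}{9}$)
$\frac{96 \left(44 - 9\right)}{c{\left(-54 \right)}} = \frac{96 \left(44 - 9\right)}{\frac{2}{9}} = 96 \cdot 35 \cdot \frac{9}{2} = 3360 \cdot \frac{9}{2} = 15120$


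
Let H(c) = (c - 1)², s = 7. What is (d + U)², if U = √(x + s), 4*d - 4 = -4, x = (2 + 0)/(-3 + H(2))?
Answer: 6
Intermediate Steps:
H(c) = (-1 + c)²
x = -1 (x = (2 + 0)/(-3 + (-1 + 2)²) = 2/(-3 + 1²) = 2/(-3 + 1) = 2/(-2) = 2*(-½) = -1)
d = 0 (d = 1 + (¼)*(-4) = 1 - 1 = 0)
U = √6 (U = √(-1 + 7) = √6 ≈ 2.4495)
(d + U)² = (0 + √6)² = (√6)² = 6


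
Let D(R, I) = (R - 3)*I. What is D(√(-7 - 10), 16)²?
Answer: 256*(3 - I*√17)² ≈ -2048.0 - 6333.1*I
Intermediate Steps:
D(R, I) = I*(-3 + R) (D(R, I) = (-3 + R)*I = I*(-3 + R))
D(√(-7 - 10), 16)² = (16*(-3 + √(-7 - 10)))² = (16*(-3 + √(-17)))² = (16*(-3 + I*√17))² = (-48 + 16*I*√17)²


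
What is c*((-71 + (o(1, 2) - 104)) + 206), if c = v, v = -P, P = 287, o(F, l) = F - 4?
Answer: -8036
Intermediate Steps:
o(F, l) = -4 + F
v = -287 (v = -1*287 = -287)
c = -287
c*((-71 + (o(1, 2) - 104)) + 206) = -287*((-71 + ((-4 + 1) - 104)) + 206) = -287*((-71 + (-3 - 104)) + 206) = -287*((-71 - 107) + 206) = -287*(-178 + 206) = -287*28 = -8036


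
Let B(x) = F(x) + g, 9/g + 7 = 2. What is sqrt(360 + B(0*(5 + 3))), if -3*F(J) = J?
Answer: 3*sqrt(995)/5 ≈ 18.926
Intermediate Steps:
g = -9/5 (g = 9/(-7 + 2) = 9/(-5) = 9*(-1/5) = -9/5 ≈ -1.8000)
F(J) = -J/3
B(x) = -9/5 - x/3 (B(x) = -x/3 - 9/5 = -9/5 - x/3)
sqrt(360 + B(0*(5 + 3))) = sqrt(360 + (-9/5 - 0*(5 + 3))) = sqrt(360 + (-9/5 - 0*8)) = sqrt(360 + (-9/5 - 1/3*0)) = sqrt(360 + (-9/5 + 0)) = sqrt(360 - 9/5) = sqrt(1791/5) = 3*sqrt(995)/5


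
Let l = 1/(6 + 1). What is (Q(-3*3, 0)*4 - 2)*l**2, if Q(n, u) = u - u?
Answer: -2/49 ≈ -0.040816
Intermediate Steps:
Q(n, u) = 0
l = 1/7 ≈ 0.14286
(Q(-3*3, 0)*4 - 2)*l**2 = (0*4 - 2)*(1/7)**2 = (0 - 2)*(1/49) = -2*1/49 = -2/49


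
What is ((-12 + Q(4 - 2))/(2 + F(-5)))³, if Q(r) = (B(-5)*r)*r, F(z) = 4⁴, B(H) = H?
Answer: -4096/2146689 ≈ -0.0019081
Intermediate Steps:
F(z) = 256
Q(r) = -5*r² (Q(r) = (-5*r)*r = -5*r²)
((-12 + Q(4 - 2))/(2 + F(-5)))³ = ((-12 - 5*(4 - 2)²)/(2 + 256))³ = ((-12 - 5*2²)/258)³ = ((-12 - 5*4)*(1/258))³ = ((-12 - 20)*(1/258))³ = (-32*1/258)³ = (-16/129)³ = -4096/2146689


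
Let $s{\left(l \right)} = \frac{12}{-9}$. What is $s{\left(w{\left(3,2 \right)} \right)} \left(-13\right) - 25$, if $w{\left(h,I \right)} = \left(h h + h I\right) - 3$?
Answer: $- \frac{23}{3} \approx -7.6667$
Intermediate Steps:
$w{\left(h,I \right)} = -3 + h^{2} + I h$ ($w{\left(h,I \right)} = \left(h^{2} + I h\right) - 3 = -3 + h^{2} + I h$)
$s{\left(l \right)} = - \frac{4}{3}$ ($s{\left(l \right)} = 12 \left(- \frac{1}{9}\right) = - \frac{4}{3}$)
$s{\left(w{\left(3,2 \right)} \right)} \left(-13\right) - 25 = \left(- \frac{4}{3}\right) \left(-13\right) - 25 = \frac{52}{3} - 25 = - \frac{23}{3}$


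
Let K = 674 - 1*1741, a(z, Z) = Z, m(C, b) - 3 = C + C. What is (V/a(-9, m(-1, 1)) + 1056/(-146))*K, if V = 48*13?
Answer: -48040608/73 ≈ -6.5809e+5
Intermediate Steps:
m(C, b) = 3 + 2*C (m(C, b) = 3 + (C + C) = 3 + 2*C)
K = -1067 (K = 674 - 1741 = -1067)
V = 624
(V/a(-9, m(-1, 1)) + 1056/(-146))*K = (624/(3 + 2*(-1)) + 1056/(-146))*(-1067) = (624/(3 - 2) + 1056*(-1/146))*(-1067) = (624/1 - 528/73)*(-1067) = (624*1 - 528/73)*(-1067) = (624 - 528/73)*(-1067) = (45024/73)*(-1067) = -48040608/73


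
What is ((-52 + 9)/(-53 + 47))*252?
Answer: 1806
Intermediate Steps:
((-52 + 9)/(-53 + 47))*252 = -43/(-6)*252 = -43*(-⅙)*252 = (43/6)*252 = 1806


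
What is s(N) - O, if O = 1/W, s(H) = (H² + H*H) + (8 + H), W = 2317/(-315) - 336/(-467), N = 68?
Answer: 1300318083/139457 ≈ 9324.2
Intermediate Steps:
W = -139457/21015 (W = 2317*(-1/315) - 336*(-1/467) = -331/45 + 336/467 = -139457/21015 ≈ -6.6361)
s(H) = 8 + H + 2*H² (s(H) = (H² + H²) + (8 + H) = 2*H² + (8 + H) = 8 + H + 2*H²)
O = -21015/139457 (O = 1/(-139457/21015) = -21015/139457 ≈ -0.15069)
s(N) - O = (8 + 68 + 2*68²) - 1*(-21015/139457) = (8 + 68 + 2*4624) + 21015/139457 = (8 + 68 + 9248) + 21015/139457 = 9324 + 21015/139457 = 1300318083/139457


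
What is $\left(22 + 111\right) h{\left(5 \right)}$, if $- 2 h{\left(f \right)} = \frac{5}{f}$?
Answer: $- \frac{133}{2} \approx -66.5$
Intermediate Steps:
$h{\left(f \right)} = - \frac{5}{2 f}$ ($h{\left(f \right)} = - \frac{5 \frac{1}{f}}{2} = - \frac{5}{2 f}$)
$\left(22 + 111\right) h{\left(5 \right)} = \left(22 + 111\right) \left(- \frac{5}{2 \cdot 5}\right) = 133 \left(\left(- \frac{5}{2}\right) \frac{1}{5}\right) = 133 \left(- \frac{1}{2}\right) = - \frac{133}{2}$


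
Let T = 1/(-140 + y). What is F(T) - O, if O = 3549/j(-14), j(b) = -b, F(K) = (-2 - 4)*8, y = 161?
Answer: -603/2 ≈ -301.50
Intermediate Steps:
T = 1/21 (T = 1/(-140 + 161) = 1/21 ≈ 0.047619)
F(K) = -48 (F(K) = -6*8 = -48)
O = 507/2 (O = 3549/((-1*(-14))) = 3549/14 = 3549*(1/14) = 507/2 ≈ 253.50)
F(T) - O = -48 - 1*507/2 = -48 - 507/2 = -603/2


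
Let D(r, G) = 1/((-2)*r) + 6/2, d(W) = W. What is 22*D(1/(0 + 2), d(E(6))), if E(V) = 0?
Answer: 44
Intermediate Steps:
D(r, G) = 3 - 1/(2*r) (D(r, G) = -1/(2*r) + 6*(1/2) = -1/(2*r) + 3 = 3 - 1/(2*r))
22*D(1/(0 + 2), d(E(6))) = 22*(3 - 1/(2*(1/(0 + 2)))) = 22*(3 - 1/(2*(1/2))) = 22*(3 - 1/(2*1/2)) = 22*(3 - 1/2*2) = 22*(3 - 1) = 22*2 = 44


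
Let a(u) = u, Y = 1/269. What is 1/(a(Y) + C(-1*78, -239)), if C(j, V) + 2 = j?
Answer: -269/21519 ≈ -0.012501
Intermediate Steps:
C(j, V) = -2 + j
Y = 1/269 ≈ 0.0037175
1/(a(Y) + C(-1*78, -239)) = 1/(1/269 + (-2 - 1*78)) = 1/(1/269 + (-2 - 78)) = 1/(1/269 - 80) = 1/(-21519/269) = -269/21519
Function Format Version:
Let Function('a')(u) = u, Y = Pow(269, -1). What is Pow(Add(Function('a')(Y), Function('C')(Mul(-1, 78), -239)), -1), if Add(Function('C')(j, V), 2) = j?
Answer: Rational(-269, 21519) ≈ -0.012501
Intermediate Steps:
Function('C')(j, V) = Add(-2, j)
Y = Rational(1, 269) ≈ 0.0037175
Pow(Add(Function('a')(Y), Function('C')(Mul(-1, 78), -239)), -1) = Pow(Add(Rational(1, 269), Add(-2, Mul(-1, 78))), -1) = Pow(Add(Rational(1, 269), Add(-2, -78)), -1) = Pow(Add(Rational(1, 269), -80), -1) = Pow(Rational(-21519, 269), -1) = Rational(-269, 21519)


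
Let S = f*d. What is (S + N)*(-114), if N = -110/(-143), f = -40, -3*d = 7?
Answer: -139460/13 ≈ -10728.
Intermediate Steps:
d = -7/3 (d = -⅓*7 = -7/3 ≈ -2.3333)
N = 10/13 (N = -110*(-1/143) = 10/13 ≈ 0.76923)
S = 280/3 (S = -40*(-7/3) = 280/3 ≈ 93.333)
(S + N)*(-114) = (280/3 + 10/13)*(-114) = (3670/39)*(-114) = -139460/13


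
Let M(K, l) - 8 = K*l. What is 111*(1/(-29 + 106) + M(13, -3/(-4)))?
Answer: 607281/308 ≈ 1971.7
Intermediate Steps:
M(K, l) = 8 + K*l
111*(1/(-29 + 106) + M(13, -3/(-4))) = 111*(1/(-29 + 106) + (8 + 13*(-3/(-4)))) = 111*(1/77 + (8 + 13*(-3*(-¼)))) = 111*(1/77 + (8 + 13*(¾))) = 111*(1/77 + (8 + 39/4)) = 111*(1/77 + 71/4) = 111*(5471/308) = 607281/308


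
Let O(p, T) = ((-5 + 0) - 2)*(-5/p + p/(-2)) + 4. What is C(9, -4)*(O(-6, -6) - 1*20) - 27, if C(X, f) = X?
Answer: -825/2 ≈ -412.50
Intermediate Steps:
O(p, T) = 4 + 35/p + 7*p/2 (O(p, T) = (-5 - 2)*(-5/p + p*(-½)) + 4 = -7*(-5/p - p/2) + 4 = (35/p + 7*p/2) + 4 = 4 + 35/p + 7*p/2)
C(9, -4)*(O(-6, -6) - 1*20) - 27 = 9*((4 + 35/(-6) + (7/2)*(-6)) - 1*20) - 27 = 9*((4 + 35*(-⅙) - 21) - 20) - 27 = 9*((4 - 35/6 - 21) - 20) - 27 = 9*(-137/6 - 20) - 27 = 9*(-257/6) - 27 = -771/2 - 27 = -825/2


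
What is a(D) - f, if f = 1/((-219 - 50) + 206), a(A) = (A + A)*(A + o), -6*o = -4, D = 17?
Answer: 37843/63 ≈ 600.68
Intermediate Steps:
o = ⅔ (o = -⅙*(-4) = ⅔ ≈ 0.66667)
a(A) = 2*A*(⅔ + A) (a(A) = (A + A)*(A + ⅔) = (2*A)*(⅔ + A) = 2*A*(⅔ + A))
f = -1/63 (f = 1/(-269 + 206) = 1/(-63) = -1/63 ≈ -0.015873)
a(D) - f = (⅔)*17*(2 + 3*17) - 1*(-1/63) = (⅔)*17*(2 + 51) + 1/63 = (⅔)*17*53 + 1/63 = 1802/3 + 1/63 = 37843/63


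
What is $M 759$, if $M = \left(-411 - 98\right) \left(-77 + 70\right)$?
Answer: $2704317$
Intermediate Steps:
$M = 3563$ ($M = \left(-509\right) \left(-7\right) = 3563$)
$M 759 = 3563 \cdot 759 = 2704317$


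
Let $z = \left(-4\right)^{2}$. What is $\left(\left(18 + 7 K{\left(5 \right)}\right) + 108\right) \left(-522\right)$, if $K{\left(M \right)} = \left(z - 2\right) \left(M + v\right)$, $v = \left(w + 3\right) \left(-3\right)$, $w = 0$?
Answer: $138852$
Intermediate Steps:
$z = 16$
$v = -9$ ($v = \left(0 + 3\right) \left(-3\right) = 3 \left(-3\right) = -9$)
$K{\left(M \right)} = -126 + 14 M$ ($K{\left(M \right)} = \left(16 - 2\right) \left(M - 9\right) = 14 \left(-9 + M\right) = -126 + 14 M$)
$\left(\left(18 + 7 K{\left(5 \right)}\right) + 108\right) \left(-522\right) = \left(\left(18 + 7 \left(-126 + 14 \cdot 5\right)\right) + 108\right) \left(-522\right) = \left(\left(18 + 7 \left(-126 + 70\right)\right) + 108\right) \left(-522\right) = \left(\left(18 + 7 \left(-56\right)\right) + 108\right) \left(-522\right) = \left(\left(18 - 392\right) + 108\right) \left(-522\right) = \left(-374 + 108\right) \left(-522\right) = \left(-266\right) \left(-522\right) = 138852$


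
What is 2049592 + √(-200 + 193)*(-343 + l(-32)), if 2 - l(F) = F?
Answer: 2049592 - 309*I*√7 ≈ 2.0496e+6 - 817.54*I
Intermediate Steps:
l(F) = 2 - F
2049592 + √(-200 + 193)*(-343 + l(-32)) = 2049592 + √(-200 + 193)*(-343 + (2 - 1*(-32))) = 2049592 + √(-7)*(-343 + (2 + 32)) = 2049592 + (I*√7)*(-343 + 34) = 2049592 + (I*√7)*(-309) = 2049592 - 309*I*√7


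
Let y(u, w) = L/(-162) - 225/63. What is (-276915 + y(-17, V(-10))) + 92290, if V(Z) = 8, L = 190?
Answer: -104685065/567 ≈ -1.8463e+5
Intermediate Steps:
y(u, w) = -2690/567 (y(u, w) = 190/(-162) - 225/63 = 190*(-1/162) - 225*1/63 = -95/81 - 25/7 = -2690/567)
(-276915 + y(-17, V(-10))) + 92290 = (-276915 - 2690/567) + 92290 = -157013495/567 + 92290 = -104685065/567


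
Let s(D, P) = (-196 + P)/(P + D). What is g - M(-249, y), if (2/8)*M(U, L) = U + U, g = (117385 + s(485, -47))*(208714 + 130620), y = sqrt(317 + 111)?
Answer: 2907775078459/73 ≈ 3.9833e+10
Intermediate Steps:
y = 2*sqrt(107) (y = sqrt(428) = 2*sqrt(107) ≈ 20.688)
s(D, P) = (-196 + P)/(D + P)
g = 2907774933043/73 (g = (117385 + (-196 - 47)/(485 - 47))*(208714 + 130620) = (117385 - 243/438)*339334 = (117385 + (1/438)*(-243))*339334 = (117385 - 81/146)*339334 = (17138129/146)*339334 = 2907774933043/73 ≈ 3.9833e+10)
M(U, L) = 8*U (M(U, L) = 4*(U + U) = 4*(2*U) = 8*U)
g - M(-249, y) = 2907774933043/73 - 8*(-249) = 2907774933043/73 - 1*(-1992) = 2907774933043/73 + 1992 = 2907775078459/73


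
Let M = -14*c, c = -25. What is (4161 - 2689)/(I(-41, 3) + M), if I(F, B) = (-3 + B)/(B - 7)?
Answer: 736/175 ≈ 4.2057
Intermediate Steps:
I(F, B) = (-3 + B)/(-7 + B)
M = 350 (M = -14*(-25) = 350)
(4161 - 2689)/(I(-41, 3) + M) = (4161 - 2689)/((-3 + 3)/(-7 + 3) + 350) = 1472/(0/(-4) + 350) = 1472/(-¼*0 + 350) = 1472/(0 + 350) = 1472/350 = 1472*(1/350) = 736/175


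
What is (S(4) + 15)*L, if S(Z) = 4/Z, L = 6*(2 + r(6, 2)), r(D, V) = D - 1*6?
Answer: 192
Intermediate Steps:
r(D, V) = -6 + D (r(D, V) = D - 6 = -6 + D)
L = 12 (L = 6*(2 + (-6 + 6)) = 6*(2 + 0) = 6*2 = 12)
(S(4) + 15)*L = (4/4 + 15)*12 = (4*(1/4) + 15)*12 = (1 + 15)*12 = 16*12 = 192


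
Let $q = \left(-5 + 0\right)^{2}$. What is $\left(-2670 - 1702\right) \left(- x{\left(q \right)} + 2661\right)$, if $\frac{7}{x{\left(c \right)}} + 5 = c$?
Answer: $- \frac{58161809}{5} \approx -1.1632 \cdot 10^{7}$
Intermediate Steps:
$q = 25$ ($q = \left(-5\right)^{2} = 25$)
$x{\left(c \right)} = \frac{7}{-5 + c}$
$\left(-2670 - 1702\right) \left(- x{\left(q \right)} + 2661\right) = \left(-2670 - 1702\right) \left(- \frac{7}{-5 + 25} + 2661\right) = - 4372 \left(- \frac{7}{20} + 2661\right) = \left(-4372\right) \frac{53213}{20} = - \frac{58161809}{5}$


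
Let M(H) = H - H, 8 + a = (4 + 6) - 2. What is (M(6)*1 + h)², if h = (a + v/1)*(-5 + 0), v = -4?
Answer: 400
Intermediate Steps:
a = 0 (a = -8 + ((4 + 6) - 2) = -8 + (10 - 2) = -8 + 8 = 0)
h = 20 (h = (0 - 4/1)*(-5 + 0) = (0 - 4*1)*(-5) = (0 - 4)*(-5) = -4*(-5) = 20)
M(H) = 0
(M(6)*1 + h)² = (0*1 + 20)² = (0 + 20)² = 20² = 400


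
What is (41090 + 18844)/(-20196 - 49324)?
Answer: -29967/34760 ≈ -0.86211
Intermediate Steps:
(41090 + 18844)/(-20196 - 49324) = 59934/(-69520) = 59934*(-1/69520) = -29967/34760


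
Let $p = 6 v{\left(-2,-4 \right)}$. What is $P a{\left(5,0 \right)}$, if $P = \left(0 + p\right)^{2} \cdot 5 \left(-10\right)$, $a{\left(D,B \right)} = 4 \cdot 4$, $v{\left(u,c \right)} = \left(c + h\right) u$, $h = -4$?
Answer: $-7372800$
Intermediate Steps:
$v{\left(u,c \right)} = u \left(-4 + c\right)$ ($v{\left(u,c \right)} = \left(c - 4\right) u = \left(-4 + c\right) u = u \left(-4 + c\right)$)
$p = 96$ ($p = 6 \left(- 2 \left(-4 - 4\right)\right) = 6 \left(\left(-2\right) \left(-8\right)\right) = 6 \cdot 16 = 96$)
$a{\left(D,B \right)} = 16$
$P = -460800$ ($P = \left(0 + 96\right)^{2} \cdot 5 \left(-10\right) = 96^{2} \cdot 5 \left(-10\right) = 9216 \cdot 5 \left(-10\right) = 46080 \left(-10\right) = -460800$)
$P a{\left(5,0 \right)} = \left(-460800\right) 16 = -7372800$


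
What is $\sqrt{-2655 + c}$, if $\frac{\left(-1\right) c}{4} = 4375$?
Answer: $i \sqrt{20155} \approx 141.97 i$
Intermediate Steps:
$c = -17500$ ($c = \left(-4\right) 4375 = -17500$)
$\sqrt{-2655 + c} = \sqrt{-2655 - 17500} = \sqrt{-20155} = i \sqrt{20155}$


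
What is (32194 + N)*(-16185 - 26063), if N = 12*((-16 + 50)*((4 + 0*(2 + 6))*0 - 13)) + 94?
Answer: -1140020032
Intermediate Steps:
N = -5210 (N = 12*(34*((4 + 0*8)*0 - 13)) + 94 = 12*(34*((4 + 0)*0 - 13)) + 94 = 12*(34*(4*0 - 13)) + 94 = 12*(34*(0 - 13)) + 94 = 12*(34*(-13)) + 94 = 12*(-442) + 94 = -5304 + 94 = -5210)
(32194 + N)*(-16185 - 26063) = (32194 - 5210)*(-16185 - 26063) = 26984*(-42248) = -1140020032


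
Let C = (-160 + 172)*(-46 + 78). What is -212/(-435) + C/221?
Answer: 213892/96135 ≈ 2.2249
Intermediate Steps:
C = 384 (C = 12*32 = 384)
-212/(-435) + C/221 = -212/(-435) + 384/221 = -212*(-1/435) + 384*(1/221) = 212/435 + 384/221 = 213892/96135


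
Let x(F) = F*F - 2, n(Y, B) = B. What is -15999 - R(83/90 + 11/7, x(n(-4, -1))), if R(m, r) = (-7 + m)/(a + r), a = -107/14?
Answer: -87117394/5445 ≈ -16000.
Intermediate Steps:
a = -107/14 (a = -107*1/14 = -107/14 ≈ -7.6429)
x(F) = -2 + F² (x(F) = F² - 2 = -2 + F²)
R(m, r) = (-7 + m)/(-107/14 + r)
-15999 - R(83/90 + 11/7, x(n(-4, -1))) = -15999 - 14*(-7 + (83/90 + 11/7))/(-107 + 14*(-2 + (-1)²)) = -15999 - 14*(-7 + (83*(1/90) + 11*(⅐)))/(-107 + 14*(-2 + 1)) = -15999 - 14*(-7 + (83/90 + 11/7))/(-107 + 14*(-1)) = -15999 - 14*(-7 + 1571/630)/(-107 - 14) = -15999 - 14*(-2839)/((-121)*630) = -15999 - 14*(-1)*(-2839)/(121*630) = -15999 - 1*2839/5445 = -15999 - 2839/5445 = -87117394/5445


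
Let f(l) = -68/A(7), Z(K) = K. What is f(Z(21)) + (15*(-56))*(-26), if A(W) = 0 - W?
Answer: 152948/7 ≈ 21850.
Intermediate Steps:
A(W) = -W
f(l) = 68/7 (f(l) = -68/((-1*7)) = -68/(-7) = -68*(-⅐) = 68/7)
f(Z(21)) + (15*(-56))*(-26) = 68/7 + (15*(-56))*(-26) = 68/7 - 840*(-26) = 68/7 + 21840 = 152948/7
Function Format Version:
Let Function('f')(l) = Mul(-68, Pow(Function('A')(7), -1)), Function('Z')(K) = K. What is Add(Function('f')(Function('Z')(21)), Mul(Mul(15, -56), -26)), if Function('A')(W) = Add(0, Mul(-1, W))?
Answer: Rational(152948, 7) ≈ 21850.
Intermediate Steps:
Function('A')(W) = Mul(-1, W)
Function('f')(l) = Rational(68, 7) (Function('f')(l) = Mul(-68, Pow(Mul(-1, 7), -1)) = Mul(-68, Pow(-7, -1)) = Mul(-68, Rational(-1, 7)) = Rational(68, 7))
Add(Function('f')(Function('Z')(21)), Mul(Mul(15, -56), -26)) = Add(Rational(68, 7), Mul(Mul(15, -56), -26)) = Add(Rational(68, 7), Mul(-840, -26)) = Add(Rational(68, 7), 21840) = Rational(152948, 7)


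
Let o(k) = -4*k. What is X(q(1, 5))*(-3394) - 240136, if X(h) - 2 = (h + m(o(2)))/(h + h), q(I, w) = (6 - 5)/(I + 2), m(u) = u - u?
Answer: -248621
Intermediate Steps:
m(u) = 0
q(I, w) = 1/(2 + I)
X(h) = 5/2 (X(h) = 2 + (h + 0)/(h + h) = 2 + h/((2*h)) = 2 + h*(1/(2*h)) = 2 + ½ = 5/2)
X(q(1, 5))*(-3394) - 240136 = (5/2)*(-3394) - 240136 = -8485 - 240136 = -248621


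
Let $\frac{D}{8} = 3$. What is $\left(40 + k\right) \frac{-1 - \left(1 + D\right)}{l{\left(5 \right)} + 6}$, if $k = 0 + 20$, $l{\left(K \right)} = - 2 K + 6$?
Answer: $-780$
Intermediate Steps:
$l{\left(K \right)} = 6 - 2 K$
$D = 24$ ($D = 8 \cdot 3 = 24$)
$k = 20$
$\left(40 + k\right) \frac{-1 - \left(1 + D\right)}{l{\left(5 \right)} + 6} = \left(40 + 20\right) \frac{-1 - 25}{\left(6 - 10\right) + 6} = 60 \frac{-1 - 25}{\left(6 - 10\right) + 6} = 60 \frac{-1 - 25}{-4 + 6} = 60 \left(- \frac{26}{2}\right) = 60 \left(\left(-26\right) \frac{1}{2}\right) = 60 \left(-13\right) = -780$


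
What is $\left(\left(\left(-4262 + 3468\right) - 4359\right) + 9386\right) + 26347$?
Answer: $30580$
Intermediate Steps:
$\left(\left(\left(-4262 + 3468\right) - 4359\right) + 9386\right) + 26347 = \left(\left(-794 - 4359\right) + 9386\right) + 26347 = \left(-5153 + 9386\right) + 26347 = 4233 + 26347 = 30580$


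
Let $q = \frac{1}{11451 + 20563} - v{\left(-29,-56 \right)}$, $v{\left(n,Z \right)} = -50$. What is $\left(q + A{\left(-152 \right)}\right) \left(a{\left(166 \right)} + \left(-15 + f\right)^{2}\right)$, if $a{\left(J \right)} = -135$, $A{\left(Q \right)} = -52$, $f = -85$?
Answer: $- \frac{631626355}{32014} \approx -19730.0$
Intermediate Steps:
$q = \frac{1600701}{32014}$ ($q = \frac{1}{11451 + 20563} - -50 = \frac{1}{32014} + 50 = \frac{1600701}{32014} \approx 50.0$)
$\left(q + A{\left(-152 \right)}\right) \left(a{\left(166 \right)} + \left(-15 + f\right)^{2}\right) = \left(\frac{1600701}{32014} - 52\right) \left(-135 + \left(-15 - 85\right)^{2}\right) = - \frac{64027 \left(-135 + \left(-100\right)^{2}\right)}{32014} = - \frac{64027 \left(-135 + 10000\right)}{32014} = \left(- \frac{64027}{32014}\right) 9865 = - \frac{631626355}{32014}$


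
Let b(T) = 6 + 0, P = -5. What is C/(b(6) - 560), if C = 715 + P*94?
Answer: -245/554 ≈ -0.44224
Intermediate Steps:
b(T) = 6
C = 245 (C = 715 - 5*94 = 715 - 470 = 245)
C/(b(6) - 560) = 245/(6 - 560) = 245/(-554) = -1/554*245 = -245/554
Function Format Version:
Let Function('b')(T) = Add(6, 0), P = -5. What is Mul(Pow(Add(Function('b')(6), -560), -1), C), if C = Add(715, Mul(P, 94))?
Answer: Rational(-245, 554) ≈ -0.44224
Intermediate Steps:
Function('b')(T) = 6
C = 245 (C = Add(715, Mul(-5, 94)) = Add(715, -470) = 245)
Mul(Pow(Add(Function('b')(6), -560), -1), C) = Mul(Pow(Add(6, -560), -1), 245) = Mul(Pow(-554, -1), 245) = Mul(Rational(-1, 554), 245) = Rational(-245, 554)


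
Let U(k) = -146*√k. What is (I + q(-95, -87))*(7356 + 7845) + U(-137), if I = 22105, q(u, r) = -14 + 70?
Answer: 336869361 - 146*I*√137 ≈ 3.3687e+8 - 1708.9*I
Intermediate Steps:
q(u, r) = 56
(I + q(-95, -87))*(7356 + 7845) + U(-137) = (22105 + 56)*(7356 + 7845) - 146*I*√137 = 22161*15201 - 146*I*√137 = 336869361 - 146*I*√137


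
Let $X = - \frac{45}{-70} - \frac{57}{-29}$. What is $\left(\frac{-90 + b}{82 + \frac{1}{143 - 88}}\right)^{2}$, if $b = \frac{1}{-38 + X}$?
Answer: $\frac{42041401600}{34893119209} \approx 1.2049$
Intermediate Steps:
$X = \frac{1059}{406}$ ($X = \left(-45\right) \left(- \frac{1}{70}\right) - - \frac{57}{29} = \frac{9}{14} + \frac{57}{29} = \frac{1059}{406} \approx 2.6084$)
$b = - \frac{406}{14369}$ ($b = \frac{1}{-38 + \frac{1059}{406}} = \frac{1}{- \frac{14369}{406}} = - \frac{406}{14369} \approx -0.028255$)
$\left(\frac{-90 + b}{82 + \frac{1}{143 - 88}}\right)^{2} = \left(\frac{-90 - \frac{406}{14369}}{82 + \frac{1}{143 - 88}}\right)^{2} = \left(- \frac{1293616}{14369 \left(82 + \frac{1}{55}\right)}\right)^{2} = \left(- \frac{1293616}{14369 \cdot \frac{4511}{55}}\right)^{2} = \left(\left(- \frac{1293616}{14369}\right) \frac{55}{4511}\right)^{2} = \left(- \frac{205040}{186797}\right)^{2} = \frac{42041401600}{34893119209}$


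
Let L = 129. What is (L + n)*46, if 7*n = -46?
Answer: 39422/7 ≈ 5631.7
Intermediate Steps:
n = -46/7 (n = (1/7)*(-46) = -46/7 ≈ -6.5714)
(L + n)*46 = (129 - 46/7)*46 = (857/7)*46 = 39422/7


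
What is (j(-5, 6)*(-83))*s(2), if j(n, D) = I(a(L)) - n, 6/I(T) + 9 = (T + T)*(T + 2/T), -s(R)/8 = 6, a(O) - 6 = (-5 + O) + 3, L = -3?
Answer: 11952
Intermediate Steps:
a(O) = 4 + O (a(O) = 6 + ((-5 + O) + 3) = 6 + (-2 + O) = 4 + O)
s(R) = -48 (s(R) = -8*6 = -48)
I(T) = 6/(-9 + 2*T*(T + 2/T)) (I(T) = 6/(-9 + (T + T)*(T + 2/T)) = 6/(-9 + (2*T)*(T + 2/T)) = 6/(-9 + 2*T*(T + 2/T)))
j(n, D) = -2 - n (j(n, D) = 6/(-5 + 2*(4 - 3)**2) - n = 6/(-5 + 2*1**2) - n = 6/(-5 + 2*1) - n = 6/(-5 + 2) - n = 6/(-3) - n = 6*(-1/3) - n = -2 - n)
(j(-5, 6)*(-83))*s(2) = ((-2 - 1*(-5))*(-83))*(-48) = ((-2 + 5)*(-83))*(-48) = (3*(-83))*(-48) = -249*(-48) = 11952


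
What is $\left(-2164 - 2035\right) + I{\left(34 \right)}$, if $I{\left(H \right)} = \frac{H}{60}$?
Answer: $- \frac{125953}{30} \approx -4198.4$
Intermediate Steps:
$I{\left(H \right)} = \frac{H}{60}$ ($I{\left(H \right)} = H \frac{1}{60} = \frac{H}{60}$)
$\left(-2164 - 2035\right) + I{\left(34 \right)} = \left(-2164 - 2035\right) + \frac{1}{60} \cdot 34 = \left(-2164 - 2035\right) + \frac{17}{30} = -4199 + \frac{17}{30} = - \frac{125953}{30}$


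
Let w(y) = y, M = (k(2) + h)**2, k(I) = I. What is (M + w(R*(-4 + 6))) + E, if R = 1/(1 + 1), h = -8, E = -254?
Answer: -217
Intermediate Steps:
R = 1/2 ≈ 0.50000
M = 36 (M = (2 - 8)**2 = (-6)**2 = 36)
(M + w(R*(-4 + 6))) + E = (36 + (-4 + 6)/2) - 254 = (36 + (1/2)*2) - 254 = (36 + 1) - 254 = 37 - 254 = -217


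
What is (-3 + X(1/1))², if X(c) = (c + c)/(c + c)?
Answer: 4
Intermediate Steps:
X(c) = 1 (X(c) = (2*c)/((2*c)) = (2*c)*(1/(2*c)) = 1)
(-3 + X(1/1))² = (-3 + 1)² = (-2)² = 4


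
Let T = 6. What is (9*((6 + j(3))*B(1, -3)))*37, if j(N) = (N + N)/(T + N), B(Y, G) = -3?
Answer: -6660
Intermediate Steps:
j(N) = 2*N/(6 + N) (j(N) = (N + N)/(6 + N) = (2*N)/(6 + N) = 2*N/(6 + N))
(9*((6 + j(3))*B(1, -3)))*37 = (9*((6 + 2*3/(6 + 3))*(-3)))*37 = (9*((6 + 2*3/9)*(-3)))*37 = (9*((6 + 2*3*(⅑))*(-3)))*37 = (9*((6 + ⅔)*(-3)))*37 = (9*((20/3)*(-3)))*37 = (9*(-20))*37 = -180*37 = -6660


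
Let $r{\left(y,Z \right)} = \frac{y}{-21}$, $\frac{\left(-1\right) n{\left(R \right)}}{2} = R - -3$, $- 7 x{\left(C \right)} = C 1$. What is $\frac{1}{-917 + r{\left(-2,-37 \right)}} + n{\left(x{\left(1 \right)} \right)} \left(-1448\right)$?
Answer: $\frac{1115249453}{134785} \approx 8274.3$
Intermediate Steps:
$x{\left(C \right)} = - \frac{C}{7}$ ($x{\left(C \right)} = - \frac{C 1}{7} = - \frac{C}{7}$)
$n{\left(R \right)} = -6 - 2 R$ ($n{\left(R \right)} = - 2 \left(R - -3\right) = - 2 \left(R + 3\right) = - 2 \left(3 + R\right) = -6 - 2 R$)
$r{\left(y,Z \right)} = - \frac{y}{21}$
$\frac{1}{-917 + r{\left(-2,-37 \right)}} + n{\left(x{\left(1 \right)} \right)} \left(-1448\right) = \frac{1}{-917 - - \frac{2}{21}} + \left(-6 - 2 \left(\left(- \frac{1}{7}\right) 1\right)\right) \left(-1448\right) = \frac{1}{-917 + \frac{2}{21}} + \left(-6 - - \frac{2}{7}\right) \left(-1448\right) = \frac{1}{- \frac{19255}{21}} + \left(-6 + \frac{2}{7}\right) \left(-1448\right) = - \frac{21}{19255} - - \frac{57920}{7} = - \frac{21}{19255} + \frac{57920}{7} = \frac{1115249453}{134785}$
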